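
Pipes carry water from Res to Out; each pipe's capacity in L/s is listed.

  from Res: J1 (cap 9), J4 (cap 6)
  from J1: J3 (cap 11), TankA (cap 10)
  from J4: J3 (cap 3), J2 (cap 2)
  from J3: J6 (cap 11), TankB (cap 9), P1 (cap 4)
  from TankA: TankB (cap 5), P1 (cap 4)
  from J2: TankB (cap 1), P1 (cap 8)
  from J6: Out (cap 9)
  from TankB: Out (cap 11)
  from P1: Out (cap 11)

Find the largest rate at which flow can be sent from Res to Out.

14

Augment Res→J1→J3→J6→Out: bottleneck 9, flow now 9.
Augment Res→J4→J3→TankB→Out: bottleneck 3, flow now 12.
Augment Res→J4→J2→TankB→Out: bottleneck 1, flow now 13.
Augment Res→J4→J2→P1→Out: bottleneck 1, flow now 14.
No augmenting path remains; maximum flow = 14.
In the residual graph, reachable from Res: {Res, J4}.
Min-cut edges: Res→J1 (9), J4→J3 (3), J4→J2 (2); capacity 9 + 3 + 2 = 14.
This cut is saturated, so no flow can exceed 14.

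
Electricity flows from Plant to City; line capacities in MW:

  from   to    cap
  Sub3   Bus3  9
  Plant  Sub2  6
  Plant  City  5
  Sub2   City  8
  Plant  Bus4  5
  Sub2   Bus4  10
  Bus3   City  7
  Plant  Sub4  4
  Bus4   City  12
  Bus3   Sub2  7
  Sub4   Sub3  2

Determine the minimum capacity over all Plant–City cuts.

18

Augment Plant→City: bottleneck 5, flow now 5.
Augment Plant→Sub2→City: bottleneck 6, flow now 11.
Augment Plant→Bus4→City: bottleneck 5, flow now 16.
Augment Plant→Sub4→Sub3→Bus3→City: bottleneck 2, flow now 18.
No augmenting path remains; maximum flow = 18.
By max-flow min-cut, the minimum cut capacity equals the max flow.
In the residual graph, reachable from Plant: {Plant, Sub4}.
Min-cut edges: Plant→Sub2 (6), Plant→Bus4 (5), Plant→City (5), Sub4→Sub3 (2); capacity 6 + 5 + 5 + 2 = 18.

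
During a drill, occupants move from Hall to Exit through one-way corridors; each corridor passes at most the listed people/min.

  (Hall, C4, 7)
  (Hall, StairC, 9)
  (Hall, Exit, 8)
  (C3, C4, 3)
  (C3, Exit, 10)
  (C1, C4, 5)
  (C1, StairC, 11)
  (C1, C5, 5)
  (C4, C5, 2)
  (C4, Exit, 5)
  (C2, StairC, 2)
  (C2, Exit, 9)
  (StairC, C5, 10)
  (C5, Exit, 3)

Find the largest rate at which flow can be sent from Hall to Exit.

16

Augment Hall→Exit: bottleneck 8, flow now 8.
Augment Hall→C4→Exit: bottleneck 5, flow now 13.
Augment Hall→C4→C5→Exit: bottleneck 2, flow now 15.
Augment Hall→StairC→C5→Exit: bottleneck 1, flow now 16.
No augmenting path remains; maximum flow = 16.
In the residual graph, reachable from Hall: {Hall, C4, StairC, C5}.
Min-cut edges: Hall→Exit (8), C4→Exit (5), C5→Exit (3); capacity 8 + 5 + 3 = 16.
This cut is saturated, so no flow can exceed 16.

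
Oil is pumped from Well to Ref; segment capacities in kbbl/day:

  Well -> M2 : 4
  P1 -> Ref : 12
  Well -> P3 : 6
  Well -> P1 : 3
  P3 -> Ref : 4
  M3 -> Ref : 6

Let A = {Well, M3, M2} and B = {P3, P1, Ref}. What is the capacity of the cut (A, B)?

15

Edges leaving {Well, M3, M2}: Well→P3 (6), Well→P1 (3), M3→Ref (6).
Cut capacity = 6 + 3 + 6 = 15.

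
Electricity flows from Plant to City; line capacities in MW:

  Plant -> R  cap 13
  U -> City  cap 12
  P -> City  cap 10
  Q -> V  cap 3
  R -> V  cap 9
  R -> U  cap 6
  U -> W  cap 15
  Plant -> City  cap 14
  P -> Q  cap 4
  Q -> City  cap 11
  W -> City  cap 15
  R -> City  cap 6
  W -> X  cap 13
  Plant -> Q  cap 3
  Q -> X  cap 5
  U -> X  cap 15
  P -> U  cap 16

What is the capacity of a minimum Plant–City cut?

29

Augment Plant→City: bottleneck 14, flow now 14.
Augment Plant→Q→City: bottleneck 3, flow now 17.
Augment Plant→R→City: bottleneck 6, flow now 23.
Augment Plant→R→U→City: bottleneck 6, flow now 29.
No augmenting path remains; maximum flow = 29.
By max-flow min-cut, the minimum cut capacity equals the max flow.
In the residual graph, reachable from Plant: {Plant, R, V}.
Min-cut edges: Plant→Q (3), Plant→City (14), R→U (6), R→City (6); capacity 3 + 14 + 6 + 6 = 29.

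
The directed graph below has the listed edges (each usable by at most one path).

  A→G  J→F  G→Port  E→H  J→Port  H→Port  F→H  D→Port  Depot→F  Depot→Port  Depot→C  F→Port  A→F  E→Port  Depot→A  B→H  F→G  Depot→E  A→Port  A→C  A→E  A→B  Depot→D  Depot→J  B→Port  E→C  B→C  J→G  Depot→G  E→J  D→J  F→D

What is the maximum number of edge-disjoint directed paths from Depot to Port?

Assign every edge capacity 1; by Menger, the answer equals the max flow.
Path Depot→Port (+1); total 1.
Path Depot→A→Port (+1); total 2.
Path Depot→D→Port (+1); total 3.
Path Depot→E→Port (+1); total 4.
Path Depot→F→Port (+1); total 5.
Path Depot→G→Port (+1); total 6.
Path Depot→J→Port (+1); total 7.
No residual Depot→Port path; max flow = 7.
Certifying cut of size 7: {Depot→A, Depot→D, Depot→E, Depot→F, Depot→G, Depot→J, Depot→Port}.

7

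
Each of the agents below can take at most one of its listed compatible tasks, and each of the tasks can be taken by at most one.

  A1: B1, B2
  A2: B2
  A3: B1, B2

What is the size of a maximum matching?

2

Unit-capacity flow: source→left, listed edges, right→sink; max matching = max flow.
Augmenting path A1→B1 (+1); matched 1.
Augmenting path A2→B2 (+1); matched 2.
No augmenting path remains; maximum matching = 2.
König certificate: {B1, B2} is a vertex cover of size 2 (every listed pair touches it), so no matching can be larger.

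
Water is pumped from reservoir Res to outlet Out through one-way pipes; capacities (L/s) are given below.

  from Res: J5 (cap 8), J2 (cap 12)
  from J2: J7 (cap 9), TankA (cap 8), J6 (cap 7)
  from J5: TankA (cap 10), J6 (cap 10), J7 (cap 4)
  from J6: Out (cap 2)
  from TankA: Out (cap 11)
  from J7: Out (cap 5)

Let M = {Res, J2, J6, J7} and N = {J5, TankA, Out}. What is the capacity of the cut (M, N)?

Edges leaving {Res, J2, J6, J7}: Res→J5 (8), J2→TankA (8), J6→Out (2), J7→Out (5).
Cut capacity = 8 + 8 + 2 + 5 = 23.

23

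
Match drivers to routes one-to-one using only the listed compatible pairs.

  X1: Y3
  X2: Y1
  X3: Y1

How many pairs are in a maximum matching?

2

Unit-capacity flow: source→left, listed edges, right→sink; max matching = max flow.
Augmenting path X1→Y3 (+1); matched 1.
Augmenting path X2→Y1 (+1); matched 2.
No augmenting path remains; maximum matching = 2.
König certificate: {X1, Y1} is a vertex cover of size 2 (every listed pair touches it), so no matching can be larger.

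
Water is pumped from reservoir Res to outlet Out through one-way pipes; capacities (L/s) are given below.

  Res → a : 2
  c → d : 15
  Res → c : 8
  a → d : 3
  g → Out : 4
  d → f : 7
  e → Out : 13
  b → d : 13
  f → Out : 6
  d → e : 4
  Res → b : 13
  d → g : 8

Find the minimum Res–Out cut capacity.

Augment Res→a→d→e→Out: bottleneck 2, flow now 2.
Augment Res→b→d→e→Out: bottleneck 2, flow now 4.
Augment Res→b→d→f→Out: bottleneck 6, flow now 10.
Augment Res→b→d→g→Out: bottleneck 4, flow now 14.
No augmenting path remains; maximum flow = 14.
By max-flow min-cut, the minimum cut capacity equals the max flow.
In the residual graph, reachable from Res: {Res, a, b, c, d, f, g}.
Min-cut edges: d→e (4), f→Out (6), g→Out (4); capacity 4 + 6 + 4 = 14.

14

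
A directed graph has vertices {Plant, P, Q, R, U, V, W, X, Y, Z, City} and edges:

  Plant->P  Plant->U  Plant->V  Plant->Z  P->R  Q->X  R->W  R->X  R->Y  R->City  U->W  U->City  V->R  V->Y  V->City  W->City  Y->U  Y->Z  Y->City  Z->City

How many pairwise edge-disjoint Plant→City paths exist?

Assign every edge capacity 1; by Menger, the answer equals the max flow.
Path Plant→U→City (+1); total 1.
Path Plant→V→City (+1); total 2.
Path Plant→Z→City (+1); total 3.
Path Plant→P→R→City (+1); total 4.
No residual Plant→City path; max flow = 4.
Certifying cut of size 4: {Plant→P, Plant→U, Plant→V, Plant→Z}.

4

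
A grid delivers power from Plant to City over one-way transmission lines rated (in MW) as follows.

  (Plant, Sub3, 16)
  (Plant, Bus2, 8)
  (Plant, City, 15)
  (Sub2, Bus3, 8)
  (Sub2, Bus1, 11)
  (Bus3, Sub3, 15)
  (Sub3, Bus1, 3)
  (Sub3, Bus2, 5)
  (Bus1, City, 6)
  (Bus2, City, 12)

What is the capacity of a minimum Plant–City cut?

30

Augment Plant→City: bottleneck 15, flow now 15.
Augment Plant→Bus2→City: bottleneck 8, flow now 23.
Augment Plant→Sub3→Bus1→City: bottleneck 3, flow now 26.
Augment Plant→Sub3→Bus2→City: bottleneck 4, flow now 30.
No augmenting path remains; maximum flow = 30.
By max-flow min-cut, the minimum cut capacity equals the max flow.
In the residual graph, reachable from Plant: {Plant, Sub3, Bus2}.
Min-cut edges: Plant→City (15), Sub3→Bus1 (3), Bus2→City (12); capacity 15 + 3 + 12 = 30.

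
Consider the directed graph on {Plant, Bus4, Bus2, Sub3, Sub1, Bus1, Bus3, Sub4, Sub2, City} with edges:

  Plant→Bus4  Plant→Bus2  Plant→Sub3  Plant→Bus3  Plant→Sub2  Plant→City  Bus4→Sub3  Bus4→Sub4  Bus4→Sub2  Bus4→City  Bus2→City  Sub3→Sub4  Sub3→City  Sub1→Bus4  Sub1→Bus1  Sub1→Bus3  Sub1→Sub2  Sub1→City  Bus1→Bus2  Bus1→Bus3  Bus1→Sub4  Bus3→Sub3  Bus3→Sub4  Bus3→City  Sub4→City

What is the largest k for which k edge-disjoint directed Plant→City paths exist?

Assign every edge capacity 1; by Menger, the answer equals the max flow.
Path Plant→City (+1); total 1.
Path Plant→Bus4→City (+1); total 2.
Path Plant→Bus2→City (+1); total 3.
Path Plant→Sub3→City (+1); total 4.
Path Plant→Bus3→City (+1); total 5.
No residual Plant→City path; max flow = 5.
Certifying cut of size 5: {Plant→Bus2, Plant→Bus3, Plant→Bus4, Plant→City, Plant→Sub3}.

5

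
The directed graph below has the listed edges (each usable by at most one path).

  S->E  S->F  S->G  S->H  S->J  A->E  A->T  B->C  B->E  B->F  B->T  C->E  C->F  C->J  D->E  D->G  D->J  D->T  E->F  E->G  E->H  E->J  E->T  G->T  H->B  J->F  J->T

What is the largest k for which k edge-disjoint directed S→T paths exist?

Assign every edge capacity 1; by Menger, the answer equals the max flow.
Path S→E→T (+1); total 1.
Path S→G→T (+1); total 2.
Path S→J→T (+1); total 3.
Path S→H→B→T (+1); total 4.
No residual S→T path; max flow = 4.
Certifying cut of size 4: {S→E, S→G, S→H, S→J}.

4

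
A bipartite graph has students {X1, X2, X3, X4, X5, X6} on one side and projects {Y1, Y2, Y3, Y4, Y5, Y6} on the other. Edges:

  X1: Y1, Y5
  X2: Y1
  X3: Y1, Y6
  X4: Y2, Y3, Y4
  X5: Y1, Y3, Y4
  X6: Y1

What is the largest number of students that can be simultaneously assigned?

5

Unit-capacity flow: source→left, listed edges, right→sink; max matching = max flow.
Augmenting path X1→Y1 (+1); matched 1.
Augmenting path X3→Y6 (+1); matched 2.
Augmenting path X4→Y2 (+1); matched 3.
Augmenting path X5→Y3 (+1); matched 4.
Augmenting path X2→Y1→X1→Y5 (+1); matched 5.
No augmenting path remains; maximum matching = 5.
König certificate: {X1, X3, X4, X5, Y1} is a vertex cover of size 5 (every listed pair touches it), so no matching can be larger.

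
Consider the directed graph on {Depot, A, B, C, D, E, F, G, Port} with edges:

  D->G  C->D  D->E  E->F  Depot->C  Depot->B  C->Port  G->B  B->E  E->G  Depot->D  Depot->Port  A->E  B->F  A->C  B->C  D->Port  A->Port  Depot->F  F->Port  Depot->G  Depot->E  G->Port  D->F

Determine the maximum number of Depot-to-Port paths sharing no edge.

5

Assign every edge capacity 1; by Menger, the answer equals the max flow.
Path Depot→Port (+1); total 1.
Path Depot→C→Port (+1); total 2.
Path Depot→D→Port (+1); total 3.
Path Depot→F→Port (+1); total 4.
Path Depot→G→Port (+1); total 5.
No residual Depot→Port path; max flow = 5.
Certifying cut of size 5: {C→Port, D→Port, Depot→Port, F→Port, G→Port}.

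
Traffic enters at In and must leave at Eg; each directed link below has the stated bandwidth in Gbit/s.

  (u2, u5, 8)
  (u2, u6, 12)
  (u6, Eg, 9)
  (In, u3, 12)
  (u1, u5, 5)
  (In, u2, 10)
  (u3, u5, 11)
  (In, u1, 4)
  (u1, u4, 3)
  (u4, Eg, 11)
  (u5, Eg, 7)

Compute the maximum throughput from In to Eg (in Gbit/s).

Augment In→u1→u4→Eg: bottleneck 3, flow now 3.
Augment In→u1→u5→Eg: bottleneck 1, flow now 4.
Augment In→u2→u5→Eg: bottleneck 6, flow now 10.
Augment In→u2→u6→Eg: bottleneck 4, flow now 14.
Augment In→u3→u5→u2→u6→Eg: bottleneck 5, flow now 19. (uses reverse residual edge)
No augmenting path remains; maximum flow = 19.
In the residual graph, reachable from In: {In, u1, u2, u3, u5, u6}.
Min-cut edges: u1→u4 (3), u5→Eg (7), u6→Eg (9); capacity 3 + 7 + 9 = 19.
This cut is saturated, so no flow can exceed 19.

19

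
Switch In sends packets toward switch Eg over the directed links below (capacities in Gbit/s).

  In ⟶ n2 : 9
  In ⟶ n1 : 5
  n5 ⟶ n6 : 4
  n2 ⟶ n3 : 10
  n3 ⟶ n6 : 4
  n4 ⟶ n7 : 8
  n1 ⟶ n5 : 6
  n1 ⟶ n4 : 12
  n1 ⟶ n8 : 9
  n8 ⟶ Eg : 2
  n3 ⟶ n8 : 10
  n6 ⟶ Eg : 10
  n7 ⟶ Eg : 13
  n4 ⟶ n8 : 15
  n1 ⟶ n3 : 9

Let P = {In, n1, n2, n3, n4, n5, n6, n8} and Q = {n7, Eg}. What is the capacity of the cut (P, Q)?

20

Edges leaving {In, n1, n2, n3, n4, n5, n6, n8}: n4→n7 (8), n6→Eg (10), n8→Eg (2).
Cut capacity = 8 + 10 + 2 = 20.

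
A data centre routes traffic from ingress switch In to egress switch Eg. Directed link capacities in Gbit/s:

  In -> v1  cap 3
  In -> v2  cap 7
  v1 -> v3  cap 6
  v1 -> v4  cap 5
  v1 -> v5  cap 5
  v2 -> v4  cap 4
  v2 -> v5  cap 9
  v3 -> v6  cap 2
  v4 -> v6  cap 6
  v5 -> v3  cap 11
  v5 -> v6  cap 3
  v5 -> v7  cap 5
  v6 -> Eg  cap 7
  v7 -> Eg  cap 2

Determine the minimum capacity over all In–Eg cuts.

9

Augment In→v1→v3→v6→Eg: bottleneck 2, flow now 2.
Augment In→v1→v4→v6→Eg: bottleneck 1, flow now 3.
Augment In→v2→v4→v6→Eg: bottleneck 4, flow now 7.
Augment In→v2→v5→v7→Eg: bottleneck 2, flow now 9.
No augmenting path remains; maximum flow = 9.
By max-flow min-cut, the minimum cut capacity equals the max flow.
In the residual graph, reachable from In: {In, v1, v2, v3, v4, v5, v6, v7}.
Min-cut edges: v6→Eg (7), v7→Eg (2); capacity 7 + 2 = 9.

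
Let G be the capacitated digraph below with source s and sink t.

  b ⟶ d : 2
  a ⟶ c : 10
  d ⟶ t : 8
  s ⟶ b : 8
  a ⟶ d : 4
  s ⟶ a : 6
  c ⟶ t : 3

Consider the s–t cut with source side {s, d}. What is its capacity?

Edges leaving {s, d}: s→a (6), s→b (8), d→t (8).
Cut capacity = 6 + 8 + 8 = 22.

22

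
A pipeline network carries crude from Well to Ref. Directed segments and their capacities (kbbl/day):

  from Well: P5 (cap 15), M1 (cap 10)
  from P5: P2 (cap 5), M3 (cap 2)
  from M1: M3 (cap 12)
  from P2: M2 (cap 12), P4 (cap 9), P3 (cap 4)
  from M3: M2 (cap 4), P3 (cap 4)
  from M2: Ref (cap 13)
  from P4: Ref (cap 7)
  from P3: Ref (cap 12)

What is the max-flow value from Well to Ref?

13

Augment Well→P5→P2→M2→Ref: bottleneck 5, flow now 5.
Augment Well→P5→M3→M2→Ref: bottleneck 2, flow now 7.
Augment Well→M1→M3→M2→Ref: bottleneck 2, flow now 9.
Augment Well→M1→M3→P3→Ref: bottleneck 4, flow now 13.
No augmenting path remains; maximum flow = 13.
In the residual graph, reachable from Well: {Well, P5, M1, M3}.
Min-cut edges: P5→P2 (5), M3→M2 (4), M3→P3 (4); capacity 5 + 4 + 4 = 13.
This cut is saturated, so no flow can exceed 13.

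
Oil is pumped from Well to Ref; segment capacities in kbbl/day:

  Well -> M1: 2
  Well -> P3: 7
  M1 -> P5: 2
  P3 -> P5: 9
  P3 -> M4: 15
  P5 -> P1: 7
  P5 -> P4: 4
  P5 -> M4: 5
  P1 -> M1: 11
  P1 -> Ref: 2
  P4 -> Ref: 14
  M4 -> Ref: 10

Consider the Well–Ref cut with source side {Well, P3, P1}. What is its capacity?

Edges leaving {Well, P3, P1}: Well→M1 (2), P3→P5 (9), P3→M4 (15), P1→M1 (11), P1→Ref (2).
Cut capacity = 2 + 9 + 15 + 11 + 2 = 39.

39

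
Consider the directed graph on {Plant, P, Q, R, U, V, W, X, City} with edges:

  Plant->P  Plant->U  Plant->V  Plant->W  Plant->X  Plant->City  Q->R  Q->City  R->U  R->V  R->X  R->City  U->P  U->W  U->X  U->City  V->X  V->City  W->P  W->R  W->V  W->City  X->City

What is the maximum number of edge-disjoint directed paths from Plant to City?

5

Assign every edge capacity 1; by Menger, the answer equals the max flow.
Path Plant→City (+1); total 1.
Path Plant→U→City (+1); total 2.
Path Plant→V→City (+1); total 3.
Path Plant→W→City (+1); total 4.
Path Plant→X→City (+1); total 5.
No residual Plant→City path; max flow = 5.
Certifying cut of size 5: {Plant→City, Plant→U, Plant→V, Plant→W, Plant→X}.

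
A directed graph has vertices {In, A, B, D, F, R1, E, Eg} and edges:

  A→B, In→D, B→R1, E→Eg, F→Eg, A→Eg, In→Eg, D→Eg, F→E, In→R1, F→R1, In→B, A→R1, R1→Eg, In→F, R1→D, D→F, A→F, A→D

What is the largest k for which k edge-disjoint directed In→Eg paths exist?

5

Assign every edge capacity 1; by Menger, the answer equals the max flow.
Path In→Eg (+1); total 1.
Path In→D→Eg (+1); total 2.
Path In→F→Eg (+1); total 3.
Path In→R1→Eg (+1); total 4.
Path In→B→R1→D→F→E→Eg (+1); total 5.
No residual In→Eg path; max flow = 5.
Certifying cut of size 5: {In→B, In→D, In→Eg, In→F, In→R1}.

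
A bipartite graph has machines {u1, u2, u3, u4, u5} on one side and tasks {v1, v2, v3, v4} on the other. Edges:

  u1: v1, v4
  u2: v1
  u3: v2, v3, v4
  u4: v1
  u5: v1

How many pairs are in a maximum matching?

Unit-capacity flow: source→left, listed edges, right→sink; max matching = max flow.
Augmenting path u1→v1 (+1); matched 1.
Augmenting path u3→v2 (+1); matched 2.
Augmenting path u2→v1→u1→v4 (+1); matched 3.
No augmenting path remains; maximum matching = 3.
König certificate: {u1, u3, v1} is a vertex cover of size 3 (every listed pair touches it), so no matching can be larger.

3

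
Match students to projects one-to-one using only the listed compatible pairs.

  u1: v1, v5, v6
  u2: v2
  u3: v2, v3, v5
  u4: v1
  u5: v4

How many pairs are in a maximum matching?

5

Unit-capacity flow: source→left, listed edges, right→sink; max matching = max flow.
Augmenting path u1→v1 (+1); matched 1.
Augmenting path u2→v2 (+1); matched 2.
Augmenting path u3→v3 (+1); matched 3.
Augmenting path u5→v4 (+1); matched 4.
Augmenting path u4→v1→u1→v5 (+1); matched 5.
No augmenting path remains; maximum matching = 5.
König certificate: {u1, u2, u3, u4, u5} is a vertex cover of size 5 (every listed pair touches it), so no matching can be larger.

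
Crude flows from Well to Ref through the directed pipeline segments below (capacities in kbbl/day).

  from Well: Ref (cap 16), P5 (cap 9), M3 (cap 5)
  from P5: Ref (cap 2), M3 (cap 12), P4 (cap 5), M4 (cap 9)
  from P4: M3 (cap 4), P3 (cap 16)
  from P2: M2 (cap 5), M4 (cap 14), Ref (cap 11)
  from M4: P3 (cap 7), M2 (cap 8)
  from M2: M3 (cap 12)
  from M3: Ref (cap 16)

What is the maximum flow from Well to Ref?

Augment Well→Ref: bottleneck 16, flow now 16.
Augment Well→P5→Ref: bottleneck 2, flow now 18.
Augment Well→M3→Ref: bottleneck 5, flow now 23.
Augment Well→P5→M3→Ref: bottleneck 7, flow now 30.
No augmenting path remains; maximum flow = 30.
In the residual graph, reachable from Well: {Well}.
Min-cut edges: Well→P5 (9), Well→M3 (5), Well→Ref (16); capacity 9 + 5 + 16 = 30.
This cut is saturated, so no flow can exceed 30.

30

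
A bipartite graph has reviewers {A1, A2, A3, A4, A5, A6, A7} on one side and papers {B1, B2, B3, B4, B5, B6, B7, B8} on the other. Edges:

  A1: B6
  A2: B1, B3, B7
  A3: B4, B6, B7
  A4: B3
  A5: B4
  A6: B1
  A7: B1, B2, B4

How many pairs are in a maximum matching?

Unit-capacity flow: source→left, listed edges, right→sink; max matching = max flow.
Augmenting path A1→B6 (+1); matched 1.
Augmenting path A2→B1 (+1); matched 2.
Augmenting path A3→B4 (+1); matched 3.
Augmenting path A4→B3 (+1); matched 4.
Augmenting path A7→B2 (+1); matched 5.
Augmenting path A5→B4→A3→B7 (+1); matched 6.
No augmenting path remains; maximum matching = 6.
König certificate: {A7, B1, B3, B4, B6, B7} is a vertex cover of size 6 (every listed pair touches it), so no matching can be larger.

6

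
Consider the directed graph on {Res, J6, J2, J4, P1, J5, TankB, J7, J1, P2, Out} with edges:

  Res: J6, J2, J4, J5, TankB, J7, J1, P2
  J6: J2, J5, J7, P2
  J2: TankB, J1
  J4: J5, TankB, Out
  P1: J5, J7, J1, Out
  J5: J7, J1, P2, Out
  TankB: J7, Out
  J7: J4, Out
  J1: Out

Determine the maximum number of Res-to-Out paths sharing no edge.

5

Assign every edge capacity 1; by Menger, the answer equals the max flow.
Path Res→J4→Out (+1); total 1.
Path Res→J5→Out (+1); total 2.
Path Res→TankB→Out (+1); total 3.
Path Res→J7→Out (+1); total 4.
Path Res→J1→Out (+1); total 5.
No residual Res→Out path; max flow = 5.
Certifying cut of size 5: {J1→Out, J4→Out, J5→Out, J7→Out, TankB→Out}.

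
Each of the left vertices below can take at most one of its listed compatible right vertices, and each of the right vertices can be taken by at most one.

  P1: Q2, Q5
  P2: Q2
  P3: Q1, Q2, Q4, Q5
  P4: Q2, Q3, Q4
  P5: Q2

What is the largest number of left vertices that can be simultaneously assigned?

Unit-capacity flow: source→left, listed edges, right→sink; max matching = max flow.
Augmenting path P1→Q2 (+1); matched 1.
Augmenting path P3→Q1 (+1); matched 2.
Augmenting path P4→Q3 (+1); matched 3.
Augmenting path P2→Q2→P1→Q5 (+1); matched 4.
No augmenting path remains; maximum matching = 4.
König certificate: {P1, P3, P4, Q2} is a vertex cover of size 4 (every listed pair touches it), so no matching can be larger.

4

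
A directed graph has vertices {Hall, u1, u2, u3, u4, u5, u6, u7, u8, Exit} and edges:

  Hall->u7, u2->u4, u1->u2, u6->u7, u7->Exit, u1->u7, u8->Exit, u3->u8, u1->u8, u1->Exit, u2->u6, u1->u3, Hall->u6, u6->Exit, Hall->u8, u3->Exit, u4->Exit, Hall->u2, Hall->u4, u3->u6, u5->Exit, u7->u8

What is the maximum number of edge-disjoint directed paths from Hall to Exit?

Assign every edge capacity 1; by Menger, the answer equals the max flow.
Path Hall→u4→Exit (+1); total 1.
Path Hall→u6→Exit (+1); total 2.
Path Hall→u7→Exit (+1); total 3.
Path Hall→u8→Exit (+1); total 4.
No residual Hall→Exit path; max flow = 4.
Certifying cut of size 4: {u4→Exit, u6→Exit, u7→Exit, u8→Exit}.

4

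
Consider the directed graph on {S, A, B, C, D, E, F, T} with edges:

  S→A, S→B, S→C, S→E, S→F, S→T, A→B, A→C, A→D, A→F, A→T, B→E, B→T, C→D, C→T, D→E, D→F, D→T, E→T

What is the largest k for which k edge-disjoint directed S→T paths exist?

Assign every edge capacity 1; by Menger, the answer equals the max flow.
Path S→T (+1); total 1.
Path S→A→T (+1); total 2.
Path S→B→T (+1); total 3.
Path S→C→T (+1); total 4.
Path S→E→T (+1); total 5.
No residual S→T path; max flow = 5.
Certifying cut of size 5: {S→A, S→B, S→C, S→E, S→T}.

5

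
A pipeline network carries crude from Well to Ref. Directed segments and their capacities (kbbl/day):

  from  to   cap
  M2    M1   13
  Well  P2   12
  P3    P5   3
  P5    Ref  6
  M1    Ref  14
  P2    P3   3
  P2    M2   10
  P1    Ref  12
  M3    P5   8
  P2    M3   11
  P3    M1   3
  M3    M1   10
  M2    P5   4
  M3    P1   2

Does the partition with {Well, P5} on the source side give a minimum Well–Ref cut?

Given cut capacity: 12 + 6 = 18.
Augment Well→P2→P3→P5→Ref: bottleneck 3, flow now 3.
Augment Well→P2→M2→P5→Ref: bottleneck 3, flow now 6.
Augment Well→P2→M2→M1→Ref: bottleneck 6, flow now 12.
No augmenting path remains; maximum flow = 12.
In the residual graph, reachable from Well: {Well}.
Min-cut edges: Well→P2 (12); capacity 12 = 12.
Cut capacity 18 exceeds the max flow 12, so it is not minimum.

No — its capacity is 18, but the minimum cut has capacity 12.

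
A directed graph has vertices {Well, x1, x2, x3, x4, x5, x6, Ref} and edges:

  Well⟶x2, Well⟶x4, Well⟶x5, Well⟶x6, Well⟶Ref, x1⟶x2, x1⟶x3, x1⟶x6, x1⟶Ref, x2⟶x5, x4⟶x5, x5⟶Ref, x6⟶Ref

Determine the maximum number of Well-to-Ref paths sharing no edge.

Assign every edge capacity 1; by Menger, the answer equals the max flow.
Path Well→Ref (+1); total 1.
Path Well→x5→Ref (+1); total 2.
Path Well→x6→Ref (+1); total 3.
No residual Well→Ref path; max flow = 3.
Certifying cut of size 3: {Well→Ref, Well→x6, x5→Ref}.

3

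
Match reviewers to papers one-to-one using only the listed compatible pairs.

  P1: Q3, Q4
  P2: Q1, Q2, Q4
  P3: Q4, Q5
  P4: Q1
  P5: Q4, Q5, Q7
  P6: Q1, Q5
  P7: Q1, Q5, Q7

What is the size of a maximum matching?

6

Unit-capacity flow: source→left, listed edges, right→sink; max matching = max flow.
Augmenting path P1→Q3 (+1); matched 1.
Augmenting path P2→Q1 (+1); matched 2.
Augmenting path P3→Q4 (+1); matched 3.
Augmenting path P5→Q5 (+1); matched 4.
Augmenting path P7→Q7 (+1); matched 5.
Augmenting path P4→Q1→P2→Q2 (+1); matched 6.
No augmenting path remains; maximum matching = 6.
König certificate: {P1, P2, Q1, Q4, Q5, Q7} is a vertex cover of size 6 (every listed pair touches it), so no matching can be larger.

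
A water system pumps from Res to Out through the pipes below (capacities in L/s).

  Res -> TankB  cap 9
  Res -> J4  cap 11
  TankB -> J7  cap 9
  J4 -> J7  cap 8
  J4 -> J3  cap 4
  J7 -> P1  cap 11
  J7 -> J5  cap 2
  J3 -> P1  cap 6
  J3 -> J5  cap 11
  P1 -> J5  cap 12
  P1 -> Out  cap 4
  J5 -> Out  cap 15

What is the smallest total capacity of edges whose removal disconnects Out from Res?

Augment Res→TankB→J7→P1→Out: bottleneck 4, flow now 4.
Augment Res→TankB→J7→J5→Out: bottleneck 2, flow now 6.
Augment Res→J4→J3→J5→Out: bottleneck 4, flow now 10.
Augment Res→TankB→J7→P1→J5→Out: bottleneck 3, flow now 13.
Augment Res→J4→J7→P1→J5→Out: bottleneck 4, flow now 17.
No augmenting path remains; maximum flow = 17.
By max-flow min-cut, the minimum cut capacity equals the max flow.
In the residual graph, reachable from Res: {Res, TankB, J4, J7}.
Min-cut edges: J4→J3 (4), J7→P1 (11), J7→J5 (2); capacity 4 + 11 + 2 = 17.

17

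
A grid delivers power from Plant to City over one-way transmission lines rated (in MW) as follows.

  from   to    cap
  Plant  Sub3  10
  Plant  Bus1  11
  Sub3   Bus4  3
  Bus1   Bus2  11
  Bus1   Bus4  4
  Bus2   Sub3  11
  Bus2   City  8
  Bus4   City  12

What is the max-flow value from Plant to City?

14

Augment Plant→Sub3→Bus4→City: bottleneck 3, flow now 3.
Augment Plant→Bus1→Bus2→City: bottleneck 8, flow now 11.
Augment Plant→Bus1→Bus4→City: bottleneck 3, flow now 14.
No augmenting path remains; maximum flow = 14.
In the residual graph, reachable from Plant: {Plant, Sub3}.
Min-cut edges: Plant→Bus1 (11), Sub3→Bus4 (3); capacity 11 + 3 = 14.
This cut is saturated, so no flow can exceed 14.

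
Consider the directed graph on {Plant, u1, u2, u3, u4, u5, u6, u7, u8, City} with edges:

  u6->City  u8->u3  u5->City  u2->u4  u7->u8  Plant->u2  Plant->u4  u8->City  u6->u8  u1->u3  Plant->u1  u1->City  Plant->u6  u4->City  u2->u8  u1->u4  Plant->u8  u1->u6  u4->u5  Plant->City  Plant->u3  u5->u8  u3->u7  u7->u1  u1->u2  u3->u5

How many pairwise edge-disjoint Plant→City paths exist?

6

Assign every edge capacity 1; by Menger, the answer equals the max flow.
Path Plant→City (+1); total 1.
Path Plant→u1→City (+1); total 2.
Path Plant→u4→City (+1); total 3.
Path Plant→u6→City (+1); total 4.
Path Plant→u8→City (+1); total 5.
Path Plant→u3→u5→City (+1); total 6.
No residual Plant→City path; max flow = 6.
Certifying cut of size 6: {Plant→City, u1→City, u4→City, u5→City, u6→City, u8→City}.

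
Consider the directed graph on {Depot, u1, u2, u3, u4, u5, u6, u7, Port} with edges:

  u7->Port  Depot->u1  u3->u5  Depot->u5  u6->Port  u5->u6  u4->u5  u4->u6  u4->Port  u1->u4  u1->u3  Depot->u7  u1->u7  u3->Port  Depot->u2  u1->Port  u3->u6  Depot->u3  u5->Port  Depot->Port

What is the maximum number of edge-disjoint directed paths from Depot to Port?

Assign every edge capacity 1; by Menger, the answer equals the max flow.
Path Depot→Port (+1); total 1.
Path Depot→u1→Port (+1); total 2.
Path Depot→u3→Port (+1); total 3.
Path Depot→u5→Port (+1); total 4.
Path Depot→u7→Port (+1); total 5.
No residual Depot→Port path; max flow = 5.
Certifying cut of size 5: {Depot→Port, Depot→u1, Depot→u3, Depot→u5, Depot→u7}.

5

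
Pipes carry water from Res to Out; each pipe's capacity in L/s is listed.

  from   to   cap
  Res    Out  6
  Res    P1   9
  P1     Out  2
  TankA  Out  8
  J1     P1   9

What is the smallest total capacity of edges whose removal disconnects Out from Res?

Augment Res→Out: bottleneck 6, flow now 6.
Augment Res→P1→Out: bottleneck 2, flow now 8.
No augmenting path remains; maximum flow = 8.
By max-flow min-cut, the minimum cut capacity equals the max flow.
In the residual graph, reachable from Res: {Res, P1}.
Min-cut edges: Res→Out (6), P1→Out (2); capacity 6 + 2 = 8.

8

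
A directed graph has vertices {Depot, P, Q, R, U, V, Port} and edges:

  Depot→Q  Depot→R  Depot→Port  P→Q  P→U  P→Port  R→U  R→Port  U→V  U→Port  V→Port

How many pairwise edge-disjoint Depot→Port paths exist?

2

Assign every edge capacity 1; by Menger, the answer equals the max flow.
Path Depot→Port (+1); total 1.
Path Depot→R→Port (+1); total 2.
No residual Depot→Port path; max flow = 2.
Certifying cut of size 2: {Depot→Port, Depot→R}.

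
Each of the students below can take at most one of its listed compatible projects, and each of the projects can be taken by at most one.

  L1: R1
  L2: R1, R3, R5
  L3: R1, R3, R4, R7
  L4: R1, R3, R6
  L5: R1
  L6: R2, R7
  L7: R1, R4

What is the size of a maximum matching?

6

Unit-capacity flow: source→left, listed edges, right→sink; max matching = max flow.
Augmenting path L1→R1 (+1); matched 1.
Augmenting path L2→R3 (+1); matched 2.
Augmenting path L3→R4 (+1); matched 3.
Augmenting path L4→R6 (+1); matched 4.
Augmenting path L6→R2 (+1); matched 5.
Augmenting path L7→R4→L3→R7 (+1); matched 6.
No augmenting path remains; maximum matching = 6.
König certificate: {L2, L3, L4, L6, L7, R1} is a vertex cover of size 6 (every listed pair touches it), so no matching can be larger.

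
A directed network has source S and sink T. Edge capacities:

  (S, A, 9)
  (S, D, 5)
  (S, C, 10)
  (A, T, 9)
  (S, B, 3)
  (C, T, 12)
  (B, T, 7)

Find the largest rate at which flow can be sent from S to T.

Augment S→A→T: bottleneck 9, flow now 9.
Augment S→B→T: bottleneck 3, flow now 12.
Augment S→C→T: bottleneck 10, flow now 22.
No augmenting path remains; maximum flow = 22.
In the residual graph, reachable from S: {S, D}.
Min-cut edges: S→A (9), S→B (3), S→C (10); capacity 9 + 3 + 10 = 22.
This cut is saturated, so no flow can exceed 22.

22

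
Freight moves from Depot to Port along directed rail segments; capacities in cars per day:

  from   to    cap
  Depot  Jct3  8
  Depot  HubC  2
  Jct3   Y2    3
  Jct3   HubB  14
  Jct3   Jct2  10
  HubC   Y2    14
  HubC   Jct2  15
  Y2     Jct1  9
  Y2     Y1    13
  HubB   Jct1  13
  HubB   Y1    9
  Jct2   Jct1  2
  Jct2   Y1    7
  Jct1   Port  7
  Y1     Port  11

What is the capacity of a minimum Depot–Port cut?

10

Augment Depot→Jct3→Y2→Jct1→Port: bottleneck 3, flow now 3.
Augment Depot→Jct3→HubB→Jct1→Port: bottleneck 4, flow now 7.
Augment Depot→Jct3→HubB→Y1→Port: bottleneck 1, flow now 8.
Augment Depot→HubC→Y2→Y1→Port: bottleneck 2, flow now 10.
No augmenting path remains; maximum flow = 10.
By max-flow min-cut, the minimum cut capacity equals the max flow.
In the residual graph, reachable from Depot: {Depot}.
Min-cut edges: Depot→Jct3 (8), Depot→HubC (2); capacity 8 + 2 = 10.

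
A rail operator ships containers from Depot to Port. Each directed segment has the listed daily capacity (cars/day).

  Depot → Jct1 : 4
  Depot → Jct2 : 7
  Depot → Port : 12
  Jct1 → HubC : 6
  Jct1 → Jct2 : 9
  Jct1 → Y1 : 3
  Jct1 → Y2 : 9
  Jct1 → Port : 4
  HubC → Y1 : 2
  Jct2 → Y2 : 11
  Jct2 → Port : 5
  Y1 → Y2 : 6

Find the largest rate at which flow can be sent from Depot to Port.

Augment Depot→Port: bottleneck 12, flow now 12.
Augment Depot→Jct1→Port: bottleneck 4, flow now 16.
Augment Depot→Jct2→Port: bottleneck 5, flow now 21.
No augmenting path remains; maximum flow = 21.
In the residual graph, reachable from Depot: {Depot, Jct2, Y2}.
Min-cut edges: Depot→Jct1 (4), Depot→Port (12), Jct2→Port (5); capacity 4 + 12 + 5 = 21.
This cut is saturated, so no flow can exceed 21.

21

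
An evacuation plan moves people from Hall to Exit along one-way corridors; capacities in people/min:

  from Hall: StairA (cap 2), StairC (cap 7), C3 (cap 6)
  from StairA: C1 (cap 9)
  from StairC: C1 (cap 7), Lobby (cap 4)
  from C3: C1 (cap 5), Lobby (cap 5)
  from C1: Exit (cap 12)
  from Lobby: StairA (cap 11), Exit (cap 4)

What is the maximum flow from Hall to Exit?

15

Augment Hall→StairA→C1→Exit: bottleneck 2, flow now 2.
Augment Hall→StairC→C1→Exit: bottleneck 7, flow now 9.
Augment Hall→C3→C1→Exit: bottleneck 3, flow now 12.
Augment Hall→C3→Lobby→Exit: bottleneck 3, flow now 15.
No augmenting path remains; maximum flow = 15.
In the residual graph, reachable from Hall: {Hall}.
Min-cut edges: Hall→StairA (2), Hall→StairC (7), Hall→C3 (6); capacity 2 + 7 + 6 = 15.
This cut is saturated, so no flow can exceed 15.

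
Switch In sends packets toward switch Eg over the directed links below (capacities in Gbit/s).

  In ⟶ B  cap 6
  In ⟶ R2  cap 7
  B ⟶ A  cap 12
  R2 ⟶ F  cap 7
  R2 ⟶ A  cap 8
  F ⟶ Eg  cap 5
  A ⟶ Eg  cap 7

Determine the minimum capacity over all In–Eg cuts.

Augment In→B→A→Eg: bottleneck 6, flow now 6.
Augment In→R2→F→Eg: bottleneck 5, flow now 11.
Augment In→R2→A→Eg: bottleneck 1, flow now 12.
No augmenting path remains; maximum flow = 12.
By max-flow min-cut, the minimum cut capacity equals the max flow.
In the residual graph, reachable from In: {In, B, R2, F, A}.
Min-cut edges: F→Eg (5), A→Eg (7); capacity 5 + 7 = 12.

12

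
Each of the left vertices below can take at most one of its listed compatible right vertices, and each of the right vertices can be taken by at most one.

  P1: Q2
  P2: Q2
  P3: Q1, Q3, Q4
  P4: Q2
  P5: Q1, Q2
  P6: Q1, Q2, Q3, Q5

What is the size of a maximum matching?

Unit-capacity flow: source→left, listed edges, right→sink; max matching = max flow.
Augmenting path P1→Q2 (+1); matched 1.
Augmenting path P3→Q1 (+1); matched 2.
Augmenting path P6→Q3 (+1); matched 3.
Augmenting path P5→Q1→P3→Q4 (+1); matched 4.
No augmenting path remains; maximum matching = 4.
König certificate: {P3, P5, P6, Q2} is a vertex cover of size 4 (every listed pair touches it), so no matching can be larger.

4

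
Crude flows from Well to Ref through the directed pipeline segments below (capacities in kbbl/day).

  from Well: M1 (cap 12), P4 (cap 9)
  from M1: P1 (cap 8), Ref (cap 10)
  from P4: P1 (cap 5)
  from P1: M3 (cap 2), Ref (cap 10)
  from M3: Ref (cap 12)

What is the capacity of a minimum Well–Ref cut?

Augment Well→M1→Ref: bottleneck 10, flow now 10.
Augment Well→M1→P1→Ref: bottleneck 2, flow now 12.
Augment Well→P4→P1→Ref: bottleneck 5, flow now 17.
No augmenting path remains; maximum flow = 17.
By max-flow min-cut, the minimum cut capacity equals the max flow.
In the residual graph, reachable from Well: {Well, P4}.
Min-cut edges: Well→M1 (12), P4→P1 (5); capacity 12 + 5 = 17.

17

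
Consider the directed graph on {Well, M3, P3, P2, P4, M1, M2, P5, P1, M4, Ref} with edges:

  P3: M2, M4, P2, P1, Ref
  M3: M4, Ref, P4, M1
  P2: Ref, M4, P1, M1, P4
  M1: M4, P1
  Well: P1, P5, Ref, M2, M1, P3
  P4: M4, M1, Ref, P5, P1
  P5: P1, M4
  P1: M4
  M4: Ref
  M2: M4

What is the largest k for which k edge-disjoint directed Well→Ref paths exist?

Assign every edge capacity 1; by Menger, the answer equals the max flow.
Path Well→Ref (+1); total 1.
Path Well→P3→Ref (+1); total 2.
Path Well→M1→M4→Ref (+1); total 3.
No residual Well→Ref path; max flow = 3.
Certifying cut of size 3: {M4→Ref, Well→P3, Well→Ref}.

3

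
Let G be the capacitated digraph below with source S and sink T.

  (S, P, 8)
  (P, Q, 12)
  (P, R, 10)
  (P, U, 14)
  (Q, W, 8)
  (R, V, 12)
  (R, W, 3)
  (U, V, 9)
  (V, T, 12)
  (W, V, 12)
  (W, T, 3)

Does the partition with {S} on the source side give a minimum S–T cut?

Yes — it is a minimum cut (capacity 8).

Given cut capacity: 8 = 8.
Augment S→P→Q→W→T: bottleneck 3, flow now 3.
Augment S→P→R→V→T: bottleneck 5, flow now 8.
No augmenting path remains; maximum flow = 8.
Cut capacity 8 equals the max flow, so it is a minimum cut.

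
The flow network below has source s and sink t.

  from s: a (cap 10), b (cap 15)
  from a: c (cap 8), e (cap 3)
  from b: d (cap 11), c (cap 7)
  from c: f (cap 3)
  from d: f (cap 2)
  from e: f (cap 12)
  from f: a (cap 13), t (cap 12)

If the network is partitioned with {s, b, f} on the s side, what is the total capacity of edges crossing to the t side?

Edges leaving {s, b, f}: s→a (10), b→c (7), b→d (11), f→a (13), f→t (12).
Cut capacity = 10 + 7 + 11 + 13 + 12 = 53.

53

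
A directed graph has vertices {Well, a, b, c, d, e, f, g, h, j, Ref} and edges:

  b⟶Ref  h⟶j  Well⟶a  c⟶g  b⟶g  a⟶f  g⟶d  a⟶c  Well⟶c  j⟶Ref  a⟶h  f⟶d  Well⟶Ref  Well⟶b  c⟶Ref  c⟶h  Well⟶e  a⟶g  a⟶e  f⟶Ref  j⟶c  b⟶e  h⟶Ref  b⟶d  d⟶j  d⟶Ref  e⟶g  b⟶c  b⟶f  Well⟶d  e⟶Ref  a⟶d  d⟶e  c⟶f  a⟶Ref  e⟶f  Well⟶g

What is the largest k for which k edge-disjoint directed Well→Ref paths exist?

Assign every edge capacity 1; by Menger, the answer equals the max flow.
Path Well→Ref (+1); total 1.
Path Well→a→Ref (+1); total 2.
Path Well→b→Ref (+1); total 3.
Path Well→c→Ref (+1); total 4.
Path Well→d→Ref (+1); total 5.
Path Well→e→Ref (+1); total 6.
Path Well→g→d→j→Ref (+1); total 7.
No residual Well→Ref path; max flow = 7.
Certifying cut of size 7: {Well→Ref, Well→a, Well→b, Well→c, Well→d, Well→e, Well→g}.

7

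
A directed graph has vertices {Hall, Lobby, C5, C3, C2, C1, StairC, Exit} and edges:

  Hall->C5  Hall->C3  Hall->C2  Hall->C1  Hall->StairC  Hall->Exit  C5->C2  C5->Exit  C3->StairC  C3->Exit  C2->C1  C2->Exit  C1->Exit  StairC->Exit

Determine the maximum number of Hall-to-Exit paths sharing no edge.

6

Assign every edge capacity 1; by Menger, the answer equals the max flow.
Path Hall→Exit (+1); total 1.
Path Hall→C5→Exit (+1); total 2.
Path Hall→C3→Exit (+1); total 3.
Path Hall→C2→Exit (+1); total 4.
Path Hall→C1→Exit (+1); total 5.
Path Hall→StairC→Exit (+1); total 6.
No residual Hall→Exit path; max flow = 6.
Certifying cut of size 6: {Hall→C1, Hall→C2, Hall→C3, Hall→C5, Hall→Exit, Hall→StairC}.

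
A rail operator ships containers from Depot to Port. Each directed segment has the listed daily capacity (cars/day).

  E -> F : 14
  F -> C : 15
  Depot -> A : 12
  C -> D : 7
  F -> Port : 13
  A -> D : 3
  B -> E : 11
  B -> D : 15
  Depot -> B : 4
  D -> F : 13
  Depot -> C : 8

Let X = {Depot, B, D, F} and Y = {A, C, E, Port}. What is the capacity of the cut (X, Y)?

Edges leaving {Depot, B, D, F}: Depot→A (12), Depot→C (8), B→E (11), F→C (15), F→Port (13).
Cut capacity = 12 + 8 + 11 + 15 + 13 = 59.

59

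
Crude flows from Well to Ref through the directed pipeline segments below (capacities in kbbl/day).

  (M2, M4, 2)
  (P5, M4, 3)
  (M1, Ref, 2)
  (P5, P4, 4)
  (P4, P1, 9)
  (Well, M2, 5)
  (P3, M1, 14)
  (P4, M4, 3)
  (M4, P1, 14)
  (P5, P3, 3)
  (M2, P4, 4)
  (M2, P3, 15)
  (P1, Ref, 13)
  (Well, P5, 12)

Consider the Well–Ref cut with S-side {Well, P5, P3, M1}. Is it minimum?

Yes — it is a minimum cut (capacity 14).

Given cut capacity: 5 + 3 + 4 + 2 = 14.
Augment Well→M2→M4→P1→Ref: bottleneck 2, flow now 2.
Augment Well→M2→P3→M1→Ref: bottleneck 2, flow now 4.
Augment Well→M2→P4→P1→Ref: bottleneck 1, flow now 5.
Augment Well→P5→M4→P1→Ref: bottleneck 3, flow now 8.
Augment Well→P5→P4→P1→Ref: bottleneck 4, flow now 12.
Augment Well→P5→P3→M2→P4→P1→Ref: bottleneck 2, flow now 14. (uses reverse residual edge)
No augmenting path remains; maximum flow = 14.
Cut capacity 14 equals the max flow, so it is a minimum cut.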